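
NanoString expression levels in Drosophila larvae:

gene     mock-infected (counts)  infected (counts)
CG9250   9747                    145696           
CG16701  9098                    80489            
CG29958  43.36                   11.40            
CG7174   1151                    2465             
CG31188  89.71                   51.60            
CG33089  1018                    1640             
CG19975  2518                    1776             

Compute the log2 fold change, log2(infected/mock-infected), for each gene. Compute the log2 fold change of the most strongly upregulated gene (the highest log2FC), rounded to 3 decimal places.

log2(145696/9747) = 3.902  (CG9250)
log2(80489/9098) = 3.145  (CG16701)
log2(11.40/43.36) = -1.927  (CG29958)
log2(2465/1151) = 1.099  (CG7174)
log2(51.60/89.71) = -0.798  (CG31188)
log2(1640/1018) = 0.688  (CG33089)
log2(1776/2518) = -0.504  (CG19975)
CG9250 is most strongly upregulated.

3.902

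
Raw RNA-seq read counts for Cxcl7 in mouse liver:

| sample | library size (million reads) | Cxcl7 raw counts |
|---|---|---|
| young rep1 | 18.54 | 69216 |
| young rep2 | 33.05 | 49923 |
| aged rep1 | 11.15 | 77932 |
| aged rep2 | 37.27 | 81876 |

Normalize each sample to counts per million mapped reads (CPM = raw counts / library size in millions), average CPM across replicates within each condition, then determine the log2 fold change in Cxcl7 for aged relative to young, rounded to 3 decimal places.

CPM(young rep1) = 69216 / 18.54 = 3733.3333
CPM(young rep2) = 49923 / 33.05 = 1510.5295
CPM(aged rep1) = 77932 / 11.15 = 6989.4170
CPM(aged rep2) = 81876 / 37.27 = 2196.8339
mean CPM(young) = 2621.9314; mean CPM(aged) = 4593.1255
Fold change = 4593.1255 / 2621.9314 = 1.75181
log2(1.75181) = 0.8088

0.809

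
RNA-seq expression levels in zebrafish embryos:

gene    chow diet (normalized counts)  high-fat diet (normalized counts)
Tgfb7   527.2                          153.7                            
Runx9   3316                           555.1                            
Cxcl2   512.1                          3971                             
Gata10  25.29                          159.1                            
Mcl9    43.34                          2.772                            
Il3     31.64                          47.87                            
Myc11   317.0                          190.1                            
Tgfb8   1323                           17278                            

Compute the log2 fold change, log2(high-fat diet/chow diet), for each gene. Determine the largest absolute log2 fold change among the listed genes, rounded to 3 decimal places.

3.967

log2(153.7/527.2) = -1.778  (Tgfb7)
log2(555.1/3316) = -2.579  (Runx9)
log2(3971/512.1) = 2.955  (Cxcl2)
log2(159.1/25.29) = 2.653  (Gata10)
log2(2.772/43.34) = -3.967  (Mcl9)
log2(47.87/31.64) = 0.597  (Il3)
log2(190.1/317.0) = -0.738  (Myc11)
log2(17278/1323) = 3.707  (Tgfb8)
The largest magnitude belongs to Mcl9.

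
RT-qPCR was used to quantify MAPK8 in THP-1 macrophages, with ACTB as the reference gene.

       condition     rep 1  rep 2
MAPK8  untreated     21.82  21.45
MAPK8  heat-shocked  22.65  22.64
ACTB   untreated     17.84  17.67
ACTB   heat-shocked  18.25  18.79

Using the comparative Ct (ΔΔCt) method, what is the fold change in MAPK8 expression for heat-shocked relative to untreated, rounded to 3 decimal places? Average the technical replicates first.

Mean Ct: MAPK8 untreated 21.635; MAPK8 heat-shocked 22.645; ACTB untreated 17.755; ACTB heat-shocked 18.520
ΔCt(untreated) = 21.635 − 17.755 = 3.880
ΔCt(heat-shocked) = 22.645 − 18.520 = 4.125
ΔΔCt = 4.125 − 3.880 = 0.245
Fold change = 2^(−0.245) = 0.8438

0.844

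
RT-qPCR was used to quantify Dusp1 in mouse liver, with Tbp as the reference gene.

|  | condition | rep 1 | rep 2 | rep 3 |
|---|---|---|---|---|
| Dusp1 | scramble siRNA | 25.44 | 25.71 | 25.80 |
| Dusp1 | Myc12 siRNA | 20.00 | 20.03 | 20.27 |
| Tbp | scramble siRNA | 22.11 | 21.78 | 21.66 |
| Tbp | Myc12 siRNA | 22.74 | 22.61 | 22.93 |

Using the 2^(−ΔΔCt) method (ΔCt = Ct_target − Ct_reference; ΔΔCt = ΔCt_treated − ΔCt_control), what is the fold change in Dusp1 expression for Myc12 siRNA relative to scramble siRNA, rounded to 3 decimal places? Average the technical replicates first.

88.035

Mean Ct: Dusp1 scramble siRNA 25.650; Dusp1 Myc12 siRNA 20.100; Tbp scramble siRNA 21.850; Tbp Myc12 siRNA 22.760
ΔCt(scramble siRNA) = 25.650 − 21.850 = 3.800
ΔCt(Myc12 siRNA) = 20.100 − 22.760 = -2.660
ΔΔCt = -2.660 − 3.800 = -6.460
Fold change = 2^(−(-6.460)) = 2^6.460 = 88.0347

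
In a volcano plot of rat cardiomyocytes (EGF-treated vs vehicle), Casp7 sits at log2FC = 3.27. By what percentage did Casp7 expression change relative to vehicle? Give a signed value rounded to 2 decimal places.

Fold change = 2^(3.27) = 9.6465
Percent change = (FC − 1) × 100% = (9.6465 − 1) × 100 = 864.65%

864.65%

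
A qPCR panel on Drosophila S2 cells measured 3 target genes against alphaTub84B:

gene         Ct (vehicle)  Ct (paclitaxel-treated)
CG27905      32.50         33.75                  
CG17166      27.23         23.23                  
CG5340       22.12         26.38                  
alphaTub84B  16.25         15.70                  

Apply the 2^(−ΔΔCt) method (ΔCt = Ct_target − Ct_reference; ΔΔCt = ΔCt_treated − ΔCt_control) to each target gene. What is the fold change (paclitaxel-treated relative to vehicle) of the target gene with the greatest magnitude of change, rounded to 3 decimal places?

0.036

CG27905: ΔΔCt = (33.75−15.70) − (32.50−16.25) = 18.05 − 16.25 = 1.80; fold change = 2^-1.80 = 0.287
CG17166: ΔΔCt = (23.23−15.70) − (27.23−16.25) = 7.53 − 10.98 = -3.45; fold change = 2^3.45 = 10.928
CG5340: ΔΔCt = (26.38−15.70) − (22.12−16.25) = 10.68 − 5.87 = 4.81; fold change = 2^-4.81 = 0.036
CG5340 has the largest |ΔΔCt| = 4.81.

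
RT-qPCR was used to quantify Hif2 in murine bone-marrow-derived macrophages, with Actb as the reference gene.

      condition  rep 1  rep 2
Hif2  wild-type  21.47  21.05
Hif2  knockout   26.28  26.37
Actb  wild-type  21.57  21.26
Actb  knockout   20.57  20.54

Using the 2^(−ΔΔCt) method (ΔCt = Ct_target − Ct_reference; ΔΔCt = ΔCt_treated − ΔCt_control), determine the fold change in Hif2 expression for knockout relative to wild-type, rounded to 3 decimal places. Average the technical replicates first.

Mean Ct: Hif2 wild-type 21.260; Hif2 knockout 26.325; Actb wild-type 21.415; Actb knockout 20.555
ΔCt(wild-type) = 21.260 − 21.415 = -0.155
ΔCt(knockout) = 26.325 − 20.555 = 5.770
ΔΔCt = 5.770 − (-0.155) = 5.925
Fold change = 2^(−5.925) = 0.0165

0.016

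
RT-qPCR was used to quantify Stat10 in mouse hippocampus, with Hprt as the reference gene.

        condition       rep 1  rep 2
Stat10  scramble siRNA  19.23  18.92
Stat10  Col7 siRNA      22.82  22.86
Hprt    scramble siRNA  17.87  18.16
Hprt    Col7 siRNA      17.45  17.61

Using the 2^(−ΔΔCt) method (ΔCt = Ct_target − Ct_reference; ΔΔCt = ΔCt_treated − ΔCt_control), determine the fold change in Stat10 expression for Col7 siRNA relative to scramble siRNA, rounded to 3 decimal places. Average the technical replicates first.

0.053

Mean Ct: Stat10 scramble siRNA 19.075; Stat10 Col7 siRNA 22.840; Hprt scramble siRNA 18.015; Hprt Col7 siRNA 17.530
ΔCt(scramble siRNA) = 19.075 − 18.015 = 1.060
ΔCt(Col7 siRNA) = 22.840 − 17.530 = 5.310
ΔΔCt = 5.310 − 1.060 = 4.250
Fold change = 2^(−4.250) = 0.0526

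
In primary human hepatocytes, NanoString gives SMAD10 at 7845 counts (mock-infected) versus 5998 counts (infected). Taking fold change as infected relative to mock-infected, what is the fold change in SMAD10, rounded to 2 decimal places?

Fold change = 5998 / 7845 = 0.765
SMAD10 is downregulated.

0.76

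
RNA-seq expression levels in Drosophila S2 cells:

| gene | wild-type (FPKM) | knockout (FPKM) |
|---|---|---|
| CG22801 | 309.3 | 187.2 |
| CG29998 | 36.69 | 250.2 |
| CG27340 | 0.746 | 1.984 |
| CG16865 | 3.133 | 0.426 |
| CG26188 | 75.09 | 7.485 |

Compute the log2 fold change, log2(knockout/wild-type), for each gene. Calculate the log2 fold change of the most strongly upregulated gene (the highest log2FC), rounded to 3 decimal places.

log2(187.2/309.3) = -0.724  (CG22801)
log2(250.2/36.69) = 2.770  (CG29998)
log2(1.984/0.746) = 1.411  (CG27340)
log2(0.426/3.133) = -2.879  (CG16865)
log2(7.485/75.09) = -3.327  (CG26188)
CG29998 is most strongly upregulated.

2.770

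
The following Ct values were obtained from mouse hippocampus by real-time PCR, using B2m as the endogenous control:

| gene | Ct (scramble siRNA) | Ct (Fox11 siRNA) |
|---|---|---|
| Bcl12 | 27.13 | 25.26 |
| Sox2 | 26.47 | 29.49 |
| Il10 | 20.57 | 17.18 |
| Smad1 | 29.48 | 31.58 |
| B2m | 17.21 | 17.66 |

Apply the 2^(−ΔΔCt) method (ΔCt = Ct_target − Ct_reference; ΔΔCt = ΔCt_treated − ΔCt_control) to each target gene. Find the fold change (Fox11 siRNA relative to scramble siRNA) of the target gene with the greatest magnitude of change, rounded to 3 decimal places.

14.320

Bcl12: ΔΔCt = (25.26−17.66) − (27.13−17.21) = 7.60 − 9.92 = -2.32; fold change = 2^2.32 = 4.993
Sox2: ΔΔCt = (29.49−17.66) − (26.47−17.21) = 11.83 − 9.26 = 2.57; fold change = 2^-2.57 = 0.168
Il10: ΔΔCt = (17.18−17.66) − (20.57−17.21) = -0.48 − 3.36 = -3.84; fold change = 2^3.84 = 14.320
Smad1: ΔΔCt = (31.58−17.66) − (29.48−17.21) = 13.92 − 12.27 = 1.65; fold change = 2^-1.65 = 0.319
Il10 has the largest |ΔΔCt| = 3.84.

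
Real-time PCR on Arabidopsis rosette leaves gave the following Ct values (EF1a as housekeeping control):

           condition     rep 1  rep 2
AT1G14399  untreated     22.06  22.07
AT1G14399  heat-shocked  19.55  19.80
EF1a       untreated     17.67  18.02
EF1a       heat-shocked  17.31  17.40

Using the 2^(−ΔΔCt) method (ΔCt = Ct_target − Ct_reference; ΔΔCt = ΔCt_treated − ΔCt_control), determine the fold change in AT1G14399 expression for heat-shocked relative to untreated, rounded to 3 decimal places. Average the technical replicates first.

3.732

Mean Ct: AT1G14399 untreated 22.065; AT1G14399 heat-shocked 19.675; EF1a untreated 17.845; EF1a heat-shocked 17.355
ΔCt(untreated) = 22.065 − 17.845 = 4.220
ΔCt(heat-shocked) = 19.675 − 17.355 = 2.320
ΔΔCt = 2.320 − 4.220 = -1.900
Fold change = 2^(−(-1.900)) = 2^1.900 = 3.7321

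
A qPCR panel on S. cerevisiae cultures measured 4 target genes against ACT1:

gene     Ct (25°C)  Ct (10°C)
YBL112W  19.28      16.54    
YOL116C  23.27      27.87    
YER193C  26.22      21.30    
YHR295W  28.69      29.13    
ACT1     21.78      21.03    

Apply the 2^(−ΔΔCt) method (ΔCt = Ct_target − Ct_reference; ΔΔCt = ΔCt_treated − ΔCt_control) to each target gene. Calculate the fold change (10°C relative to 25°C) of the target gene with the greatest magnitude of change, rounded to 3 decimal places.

YBL112W: ΔΔCt = (16.54−21.03) − (19.28−21.78) = -4.49 − (-2.50) = -1.99; fold change = 2^1.99 = 3.972
YOL116C: ΔΔCt = (27.87−21.03) − (23.27−21.78) = 6.84 − 1.49 = 5.35; fold change = 2^-5.35 = 0.025
YER193C: ΔΔCt = (21.30−21.03) − (26.22−21.78) = 0.27 − 4.44 = -4.17; fold change = 2^4.17 = 18.001
YHR295W: ΔΔCt = (29.13−21.03) − (28.69−21.78) = 8.10 − 6.91 = 1.19; fold change = 2^-1.19 = 0.438
YOL116C has the largest |ΔΔCt| = 5.35.

0.025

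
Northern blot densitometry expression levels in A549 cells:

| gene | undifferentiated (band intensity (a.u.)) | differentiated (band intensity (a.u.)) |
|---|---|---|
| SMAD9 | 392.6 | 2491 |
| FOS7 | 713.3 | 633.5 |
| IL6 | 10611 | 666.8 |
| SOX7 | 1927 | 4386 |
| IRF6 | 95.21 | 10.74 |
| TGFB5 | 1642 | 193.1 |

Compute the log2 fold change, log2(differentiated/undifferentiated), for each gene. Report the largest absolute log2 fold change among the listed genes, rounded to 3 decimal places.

3.992

log2(2491/392.6) = 2.666  (SMAD9)
log2(633.5/713.3) = -0.171  (FOS7)
log2(666.8/10611) = -3.992  (IL6)
log2(4386/1927) = 1.187  (SOX7)
log2(10.74/95.21) = -3.148  (IRF6)
log2(193.1/1642) = -3.088  (TGFB5)
The largest magnitude belongs to IL6.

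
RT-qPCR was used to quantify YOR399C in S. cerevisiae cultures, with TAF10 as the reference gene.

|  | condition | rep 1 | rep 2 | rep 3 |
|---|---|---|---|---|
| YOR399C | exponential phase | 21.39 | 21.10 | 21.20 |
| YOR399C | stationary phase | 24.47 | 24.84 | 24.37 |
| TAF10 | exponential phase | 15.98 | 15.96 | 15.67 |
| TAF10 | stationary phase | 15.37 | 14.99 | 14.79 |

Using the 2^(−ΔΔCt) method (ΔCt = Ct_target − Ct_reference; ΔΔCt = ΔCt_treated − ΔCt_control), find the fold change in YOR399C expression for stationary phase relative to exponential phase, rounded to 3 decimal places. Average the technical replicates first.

0.056

Mean Ct: YOR399C exponential phase 21.230; YOR399C stationary phase 24.560; TAF10 exponential phase 15.870; TAF10 stationary phase 15.050
ΔCt(exponential phase) = 21.230 − 15.870 = 5.360
ΔCt(stationary phase) = 24.560 − 15.050 = 9.510
ΔΔCt = 9.510 − 5.360 = 4.150
Fold change = 2^(−4.150) = 0.0563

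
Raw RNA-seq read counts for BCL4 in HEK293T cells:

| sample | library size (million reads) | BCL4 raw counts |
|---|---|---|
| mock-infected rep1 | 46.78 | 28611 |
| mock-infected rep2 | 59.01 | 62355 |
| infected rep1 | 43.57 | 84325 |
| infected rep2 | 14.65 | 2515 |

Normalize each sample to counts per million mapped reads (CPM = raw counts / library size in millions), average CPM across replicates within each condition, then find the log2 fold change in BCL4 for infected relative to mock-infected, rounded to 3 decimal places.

0.337

CPM(mock-infected rep1) = 28611 / 46.78 = 611.6075
CPM(mock-infected rep2) = 62355 / 59.01 = 1056.6853
CPM(infected rep1) = 84325 / 43.57 = 1935.3913
CPM(infected rep2) = 2515 / 14.65 = 171.6724
mean CPM(mock-infected) = 834.1464; mean CPM(infected) = 1053.5318
Fold change = 1053.5318 / 834.1464 = 1.26301
log2(1.26301) = 0.3369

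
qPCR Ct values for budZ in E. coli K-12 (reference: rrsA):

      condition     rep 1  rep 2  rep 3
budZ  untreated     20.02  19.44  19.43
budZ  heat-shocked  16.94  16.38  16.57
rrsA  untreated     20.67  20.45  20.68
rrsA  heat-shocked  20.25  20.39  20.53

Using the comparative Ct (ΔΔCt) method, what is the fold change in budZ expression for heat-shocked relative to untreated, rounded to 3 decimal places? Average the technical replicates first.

Mean Ct: budZ untreated 19.630; budZ heat-shocked 16.630; rrsA untreated 20.600; rrsA heat-shocked 20.390
ΔCt(untreated) = 19.630 − 20.600 = -0.970
ΔCt(heat-shocked) = 16.630 − 20.390 = -3.760
ΔΔCt = -3.760 − (-0.970) = -2.790
Fold change = 2^(−(-2.790)) = 2^2.790 = 6.9163

6.916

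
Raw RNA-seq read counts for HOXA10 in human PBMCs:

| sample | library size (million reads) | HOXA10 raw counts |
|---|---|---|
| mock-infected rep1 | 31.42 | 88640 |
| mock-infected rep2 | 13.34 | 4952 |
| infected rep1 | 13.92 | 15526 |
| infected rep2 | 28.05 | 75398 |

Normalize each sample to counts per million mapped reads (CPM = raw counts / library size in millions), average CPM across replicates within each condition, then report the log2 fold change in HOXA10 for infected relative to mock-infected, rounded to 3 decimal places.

0.253

CPM(mock-infected rep1) = 88640 / 31.42 = 2821.1330
CPM(mock-infected rep2) = 4952 / 13.34 = 371.2144
CPM(infected rep1) = 15526 / 13.92 = 1115.3736
CPM(infected rep2) = 75398 / 28.05 = 2687.9857
mean CPM(mock-infected) = 1596.1737; mean CPM(infected) = 1901.6797
Fold change = 1901.6797 / 1596.1737 = 1.19140
log2(1.19140) = 0.2527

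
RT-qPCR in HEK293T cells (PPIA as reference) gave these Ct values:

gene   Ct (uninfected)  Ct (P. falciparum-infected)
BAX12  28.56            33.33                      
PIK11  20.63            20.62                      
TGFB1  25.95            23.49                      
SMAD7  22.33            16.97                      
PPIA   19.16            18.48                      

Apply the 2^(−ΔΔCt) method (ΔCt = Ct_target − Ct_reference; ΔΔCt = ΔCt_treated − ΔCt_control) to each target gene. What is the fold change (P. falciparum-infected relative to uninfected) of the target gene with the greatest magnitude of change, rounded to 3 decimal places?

BAX12: ΔΔCt = (33.33−18.48) − (28.56−19.16) = 14.85 − 9.40 = 5.45; fold change = 2^-5.45 = 0.023
PIK11: ΔΔCt = (20.62−18.48) − (20.63−19.16) = 2.14 − 1.47 = 0.67; fold change = 2^-0.67 = 0.629
TGFB1: ΔΔCt = (23.49−18.48) − (25.95−19.16) = 5.01 − 6.79 = -1.78; fold change = 2^1.78 = 3.434
SMAD7: ΔΔCt = (16.97−18.48) − (22.33−19.16) = -1.51 − 3.17 = -4.68; fold change = 2^4.68 = 25.634
BAX12 has the largest |ΔΔCt| = 5.45.

0.023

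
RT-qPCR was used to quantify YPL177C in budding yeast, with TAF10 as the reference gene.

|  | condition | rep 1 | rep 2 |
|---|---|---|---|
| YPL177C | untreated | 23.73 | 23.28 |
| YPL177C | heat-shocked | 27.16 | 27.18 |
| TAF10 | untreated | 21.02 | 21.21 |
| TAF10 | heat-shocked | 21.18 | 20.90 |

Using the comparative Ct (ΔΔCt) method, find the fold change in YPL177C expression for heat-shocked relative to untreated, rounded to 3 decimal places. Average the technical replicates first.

Mean Ct: YPL177C untreated 23.505; YPL177C heat-shocked 27.170; TAF10 untreated 21.115; TAF10 heat-shocked 21.040
ΔCt(untreated) = 23.505 − 21.115 = 2.390
ΔCt(heat-shocked) = 27.170 − 21.040 = 6.130
ΔΔCt = 6.130 − 2.390 = 3.740
Fold change = 2^(−3.740) = 0.0748

0.075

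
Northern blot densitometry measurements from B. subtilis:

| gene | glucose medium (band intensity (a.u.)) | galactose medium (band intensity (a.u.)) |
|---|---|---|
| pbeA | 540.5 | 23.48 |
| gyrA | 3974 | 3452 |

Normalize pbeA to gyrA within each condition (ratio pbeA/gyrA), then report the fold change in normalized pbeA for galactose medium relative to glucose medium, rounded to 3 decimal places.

pbeA/gyrA (glucose medium) = 540.5 / 3974 = 0.13601
pbeA/gyrA (galactose medium) = 23.48 / 3452 = 0.0068019
Fold change = 0.0068019 / 0.13601 = 0.0500

0.050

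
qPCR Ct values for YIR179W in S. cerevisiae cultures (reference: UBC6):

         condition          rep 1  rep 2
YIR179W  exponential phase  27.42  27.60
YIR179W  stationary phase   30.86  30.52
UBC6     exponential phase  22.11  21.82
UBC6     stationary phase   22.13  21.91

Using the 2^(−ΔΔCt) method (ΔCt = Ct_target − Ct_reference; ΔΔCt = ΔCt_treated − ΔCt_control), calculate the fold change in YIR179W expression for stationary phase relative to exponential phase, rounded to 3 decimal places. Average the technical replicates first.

0.115

Mean Ct: YIR179W exponential phase 27.510; YIR179W stationary phase 30.690; UBC6 exponential phase 21.965; UBC6 stationary phase 22.020
ΔCt(exponential phase) = 27.510 − 21.965 = 5.545
ΔCt(stationary phase) = 30.690 − 22.020 = 8.670
ΔΔCt = 8.670 − 5.545 = 3.125
Fold change = 2^(−3.125) = 0.1146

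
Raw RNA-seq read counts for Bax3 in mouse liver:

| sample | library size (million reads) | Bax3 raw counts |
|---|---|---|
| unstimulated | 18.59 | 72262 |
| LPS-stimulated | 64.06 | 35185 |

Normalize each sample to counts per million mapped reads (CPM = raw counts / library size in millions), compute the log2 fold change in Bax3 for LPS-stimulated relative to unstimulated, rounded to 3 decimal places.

CPM(unstimulated) = 72262 / 18.59 = 3887.1436
CPM(LPS-stimulated) = 35185 / 64.06 = 549.2507
Fold change = 549.2507 / 3887.1436 = 0.14130
log2(0.14130) = -2.8232

-2.823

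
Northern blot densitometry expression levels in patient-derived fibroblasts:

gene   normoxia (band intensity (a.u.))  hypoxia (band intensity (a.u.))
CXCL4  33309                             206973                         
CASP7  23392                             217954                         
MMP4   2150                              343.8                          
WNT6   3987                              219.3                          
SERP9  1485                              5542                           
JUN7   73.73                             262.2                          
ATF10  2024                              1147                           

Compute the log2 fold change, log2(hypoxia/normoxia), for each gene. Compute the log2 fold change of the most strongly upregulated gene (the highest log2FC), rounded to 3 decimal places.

log2(206973/33309) = 2.635  (CXCL4)
log2(217954/23392) = 3.220  (CASP7)
log2(343.8/2150) = -2.645  (MMP4)
log2(219.3/3987) = -4.184  (WNT6)
log2(5542/1485) = 1.900  (SERP9)
log2(262.2/73.73) = 1.830  (JUN7)
log2(1147/2024) = -0.819  (ATF10)
CASP7 is most strongly upregulated.

3.220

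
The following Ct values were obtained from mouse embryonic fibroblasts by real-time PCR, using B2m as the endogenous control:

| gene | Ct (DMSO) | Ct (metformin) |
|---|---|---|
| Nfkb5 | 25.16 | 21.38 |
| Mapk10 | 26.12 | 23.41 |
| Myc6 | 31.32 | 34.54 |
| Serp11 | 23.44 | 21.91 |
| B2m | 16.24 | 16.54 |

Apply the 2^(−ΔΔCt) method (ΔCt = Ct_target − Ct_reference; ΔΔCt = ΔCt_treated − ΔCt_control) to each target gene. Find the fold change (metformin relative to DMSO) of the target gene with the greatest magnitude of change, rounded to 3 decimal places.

Nfkb5: ΔΔCt = (21.38−16.54) − (25.16−16.24) = 4.84 − 8.92 = -4.08; fold change = 2^4.08 = 16.912
Mapk10: ΔΔCt = (23.41−16.54) − (26.12−16.24) = 6.87 − 9.88 = -3.01; fold change = 2^3.01 = 8.056
Myc6: ΔΔCt = (34.54−16.54) − (31.32−16.24) = 18.00 − 15.08 = 2.92; fold change = 2^-2.92 = 0.132
Serp11: ΔΔCt = (21.91−16.54) − (23.44−16.24) = 5.37 − 7.20 = -1.83; fold change = 2^1.83 = 3.555
Nfkb5 has the largest |ΔΔCt| = 4.08.

16.912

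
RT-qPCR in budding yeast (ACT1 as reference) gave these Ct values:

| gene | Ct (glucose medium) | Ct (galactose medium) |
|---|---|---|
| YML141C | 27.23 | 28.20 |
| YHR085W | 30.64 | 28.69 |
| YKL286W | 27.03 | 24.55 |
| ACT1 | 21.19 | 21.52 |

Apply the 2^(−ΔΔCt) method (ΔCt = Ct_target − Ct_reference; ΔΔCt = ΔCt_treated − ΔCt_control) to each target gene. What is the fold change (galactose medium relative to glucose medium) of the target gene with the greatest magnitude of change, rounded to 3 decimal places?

YML141C: ΔΔCt = (28.20−21.52) − (27.23−21.19) = 6.68 − 6.04 = 0.64; fold change = 2^-0.64 = 0.642
YHR085W: ΔΔCt = (28.69−21.52) − (30.64−21.19) = 7.17 − 9.45 = -2.28; fold change = 2^2.28 = 4.857
YKL286W: ΔΔCt = (24.55−21.52) − (27.03−21.19) = 3.03 − 5.84 = -2.81; fold change = 2^2.81 = 7.013
YKL286W has the largest |ΔΔCt| = 2.81.

7.013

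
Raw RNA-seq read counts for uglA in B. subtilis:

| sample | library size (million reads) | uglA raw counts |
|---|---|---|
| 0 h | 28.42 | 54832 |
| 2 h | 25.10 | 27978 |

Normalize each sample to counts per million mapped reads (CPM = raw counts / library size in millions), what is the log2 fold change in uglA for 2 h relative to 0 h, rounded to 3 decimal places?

CPM(0 h) = 54832 / 28.42 = 1929.3455
CPM(2 h) = 27978 / 25.10 = 1114.6614
Fold change = 1114.6614 / 1929.3455 = 0.57774
log2(0.57774) = -0.7915

-0.792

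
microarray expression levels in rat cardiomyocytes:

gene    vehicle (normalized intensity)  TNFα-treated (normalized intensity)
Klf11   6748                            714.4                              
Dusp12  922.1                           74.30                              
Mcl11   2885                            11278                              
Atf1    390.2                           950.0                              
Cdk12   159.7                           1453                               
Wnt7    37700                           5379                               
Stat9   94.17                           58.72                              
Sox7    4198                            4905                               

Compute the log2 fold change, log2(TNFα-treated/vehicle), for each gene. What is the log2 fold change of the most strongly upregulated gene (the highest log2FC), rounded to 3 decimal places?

log2(714.4/6748) = -3.240  (Klf11)
log2(74.30/922.1) = -3.633  (Dusp12)
log2(11278/2885) = 1.967  (Mcl11)
log2(950.0/390.2) = 1.284  (Atf1)
log2(1453/159.7) = 3.186  (Cdk12)
log2(5379/37700) = -2.809  (Wnt7)
log2(58.72/94.17) = -0.681  (Stat9)
log2(4905/4198) = 0.225  (Sox7)
Cdk12 is most strongly upregulated.

3.186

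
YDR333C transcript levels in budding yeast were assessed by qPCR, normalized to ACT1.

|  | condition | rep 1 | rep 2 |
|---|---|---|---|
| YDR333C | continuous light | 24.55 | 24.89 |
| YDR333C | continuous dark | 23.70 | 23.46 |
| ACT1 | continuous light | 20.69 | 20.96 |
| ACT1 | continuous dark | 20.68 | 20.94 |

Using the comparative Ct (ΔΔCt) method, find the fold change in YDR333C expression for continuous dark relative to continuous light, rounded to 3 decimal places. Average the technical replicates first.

2.181

Mean Ct: YDR333C continuous light 24.720; YDR333C continuous dark 23.580; ACT1 continuous light 20.825; ACT1 continuous dark 20.810
ΔCt(continuous light) = 24.720 − 20.825 = 3.895
ΔCt(continuous dark) = 23.580 − 20.810 = 2.770
ΔΔCt = 2.770 − 3.895 = -1.125
Fold change = 2^(−(-1.125)) = 2^1.125 = 2.1810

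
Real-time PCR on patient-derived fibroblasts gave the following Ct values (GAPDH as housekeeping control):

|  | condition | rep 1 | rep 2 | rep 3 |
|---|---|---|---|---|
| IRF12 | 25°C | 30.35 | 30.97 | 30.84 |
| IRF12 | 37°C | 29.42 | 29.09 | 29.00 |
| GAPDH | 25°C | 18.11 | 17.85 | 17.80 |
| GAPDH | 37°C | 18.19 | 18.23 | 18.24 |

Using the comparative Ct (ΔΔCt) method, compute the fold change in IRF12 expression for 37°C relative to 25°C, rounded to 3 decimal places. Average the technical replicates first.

3.605

Mean Ct: IRF12 25°C 30.720; IRF12 37°C 29.170; GAPDH 25°C 17.920; GAPDH 37°C 18.220
ΔCt(25°C) = 30.720 − 17.920 = 12.800
ΔCt(37°C) = 29.170 − 18.220 = 10.950
ΔΔCt = 10.950 − 12.800 = -1.850
Fold change = 2^(−(-1.850)) = 2^1.850 = 3.6050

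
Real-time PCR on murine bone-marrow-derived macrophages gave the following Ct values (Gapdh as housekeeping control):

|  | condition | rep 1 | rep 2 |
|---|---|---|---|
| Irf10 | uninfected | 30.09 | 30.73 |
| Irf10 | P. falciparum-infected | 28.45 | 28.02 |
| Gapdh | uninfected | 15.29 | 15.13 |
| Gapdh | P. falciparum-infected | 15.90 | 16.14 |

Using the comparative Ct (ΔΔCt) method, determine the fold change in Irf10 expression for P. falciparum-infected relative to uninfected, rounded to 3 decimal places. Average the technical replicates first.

7.917

Mean Ct: Irf10 uninfected 30.410; Irf10 P. falciparum-infected 28.235; Gapdh uninfected 15.210; Gapdh P. falciparum-infected 16.020
ΔCt(uninfected) = 30.410 − 15.210 = 15.200
ΔCt(P. falciparum-infected) = 28.235 − 16.020 = 12.215
ΔΔCt = 12.215 − 15.200 = -2.985
Fold change = 2^(−(-2.985)) = 2^2.985 = 7.9173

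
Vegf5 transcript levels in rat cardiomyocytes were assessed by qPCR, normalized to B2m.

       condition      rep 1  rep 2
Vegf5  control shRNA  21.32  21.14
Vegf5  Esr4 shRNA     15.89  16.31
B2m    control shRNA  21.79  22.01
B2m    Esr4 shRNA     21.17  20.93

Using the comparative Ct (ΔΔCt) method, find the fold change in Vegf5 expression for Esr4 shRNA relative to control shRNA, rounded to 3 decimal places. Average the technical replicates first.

Mean Ct: Vegf5 control shRNA 21.230; Vegf5 Esr4 shRNA 16.100; B2m control shRNA 21.900; B2m Esr4 shRNA 21.050
ΔCt(control shRNA) = 21.230 − 21.900 = -0.670
ΔCt(Esr4 shRNA) = 16.100 − 21.050 = -4.950
ΔΔCt = -4.950 − (-0.670) = -4.280
Fold change = 2^(−(-4.280)) = 2^4.280 = 19.4271

19.427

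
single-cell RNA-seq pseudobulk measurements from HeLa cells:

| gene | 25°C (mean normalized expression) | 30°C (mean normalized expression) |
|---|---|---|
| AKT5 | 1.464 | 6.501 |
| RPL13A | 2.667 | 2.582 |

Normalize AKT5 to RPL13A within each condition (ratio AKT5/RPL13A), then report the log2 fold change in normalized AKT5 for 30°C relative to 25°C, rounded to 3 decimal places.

AKT5/RPL13A (25°C) = 1.464 / 2.667 = 0.54893
AKT5/RPL13A (30°C) = 6.501 / 2.582 = 2.5178
Fold change = 2.5178 / 0.54893 = 4.5868
log2(4.5868) = 2.1975

2.197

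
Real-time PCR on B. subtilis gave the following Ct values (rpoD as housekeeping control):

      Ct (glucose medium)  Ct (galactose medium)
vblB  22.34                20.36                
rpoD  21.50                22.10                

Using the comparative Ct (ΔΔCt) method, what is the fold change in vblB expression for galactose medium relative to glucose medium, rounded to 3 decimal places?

5.979

ΔCt(glucose medium) = 22.340 − 21.500 = 0.840
ΔCt(galactose medium) = 20.360 − 22.100 = -1.740
ΔΔCt = -1.740 − 0.840 = -2.580
Fold change = 2^(−(-2.580)) = 2^2.580 = 5.9794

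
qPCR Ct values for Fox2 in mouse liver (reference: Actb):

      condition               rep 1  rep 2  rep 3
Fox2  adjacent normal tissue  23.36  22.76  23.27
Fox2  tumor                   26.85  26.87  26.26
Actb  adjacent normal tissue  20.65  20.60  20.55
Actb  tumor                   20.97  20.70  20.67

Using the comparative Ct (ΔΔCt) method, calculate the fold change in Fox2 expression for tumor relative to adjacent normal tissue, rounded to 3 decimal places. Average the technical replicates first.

Mean Ct: Fox2 adjacent normal tissue 23.130; Fox2 tumor 26.660; Actb adjacent normal tissue 20.600; Actb tumor 20.780
ΔCt(adjacent normal tissue) = 23.130 − 20.600 = 2.530
ΔCt(tumor) = 26.660 − 20.780 = 5.880
ΔΔCt = 5.880 − 2.530 = 3.350
Fold change = 2^(−3.350) = 0.0981

0.098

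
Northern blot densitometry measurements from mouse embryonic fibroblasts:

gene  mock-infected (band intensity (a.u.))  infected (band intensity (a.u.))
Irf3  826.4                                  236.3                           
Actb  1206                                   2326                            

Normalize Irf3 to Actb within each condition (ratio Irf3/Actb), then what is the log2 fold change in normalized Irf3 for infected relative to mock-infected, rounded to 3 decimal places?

-2.754

Irf3/Actb (mock-infected) = 826.4 / 1206 = 0.68524
Irf3/Actb (infected) = 236.3 / 2326 = 0.10159
Fold change = 0.10159 / 0.68524 = 0.1483
log2(0.1483) = -2.7538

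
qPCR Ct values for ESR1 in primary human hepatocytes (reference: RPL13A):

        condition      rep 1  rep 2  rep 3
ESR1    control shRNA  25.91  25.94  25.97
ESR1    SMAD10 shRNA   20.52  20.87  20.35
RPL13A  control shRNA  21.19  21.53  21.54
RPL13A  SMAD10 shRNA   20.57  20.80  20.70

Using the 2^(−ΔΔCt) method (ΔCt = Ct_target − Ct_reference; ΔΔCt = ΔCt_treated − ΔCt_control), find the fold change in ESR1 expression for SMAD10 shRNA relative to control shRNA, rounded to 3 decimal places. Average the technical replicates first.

24.761

Mean Ct: ESR1 control shRNA 25.940; ESR1 SMAD10 shRNA 20.580; RPL13A control shRNA 21.420; RPL13A SMAD10 shRNA 20.690
ΔCt(control shRNA) = 25.940 − 21.420 = 4.520
ΔCt(SMAD10 shRNA) = 20.580 − 20.690 = -0.110
ΔΔCt = -0.110 − 4.520 = -4.630
Fold change = 2^(−(-4.630)) = 2^4.630 = 24.7610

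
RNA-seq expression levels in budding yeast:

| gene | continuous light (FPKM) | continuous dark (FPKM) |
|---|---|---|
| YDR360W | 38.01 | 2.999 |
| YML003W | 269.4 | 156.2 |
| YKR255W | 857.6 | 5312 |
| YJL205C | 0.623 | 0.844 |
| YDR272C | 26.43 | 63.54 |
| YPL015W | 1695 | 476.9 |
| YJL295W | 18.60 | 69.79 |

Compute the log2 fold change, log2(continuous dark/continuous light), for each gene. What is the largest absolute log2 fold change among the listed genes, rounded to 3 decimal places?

log2(2.999/38.01) = -3.664  (YDR360W)
log2(156.2/269.4) = -0.786  (YML003W)
log2(5312/857.6) = 2.631  (YKR255W)
log2(0.844/0.623) = 0.438  (YJL205C)
log2(63.54/26.43) = 1.265  (YDR272C)
log2(476.9/1695) = -1.830  (YPL015W)
log2(69.79/18.60) = 1.908  (YJL295W)
The largest magnitude belongs to YDR360W.

3.664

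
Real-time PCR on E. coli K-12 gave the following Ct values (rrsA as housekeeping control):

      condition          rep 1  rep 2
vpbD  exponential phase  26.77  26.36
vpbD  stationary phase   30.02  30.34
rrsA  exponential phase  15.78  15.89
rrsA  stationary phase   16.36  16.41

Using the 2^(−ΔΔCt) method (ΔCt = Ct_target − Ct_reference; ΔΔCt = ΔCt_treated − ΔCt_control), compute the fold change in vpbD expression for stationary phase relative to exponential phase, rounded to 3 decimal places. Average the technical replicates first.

Mean Ct: vpbD exponential phase 26.565; vpbD stationary phase 30.180; rrsA exponential phase 15.835; rrsA stationary phase 16.385
ΔCt(exponential phase) = 26.565 − 15.835 = 10.730
ΔCt(stationary phase) = 30.180 − 16.385 = 13.795
ΔΔCt = 13.795 − 10.730 = 3.065
Fold change = 2^(−3.065) = 0.1195

0.119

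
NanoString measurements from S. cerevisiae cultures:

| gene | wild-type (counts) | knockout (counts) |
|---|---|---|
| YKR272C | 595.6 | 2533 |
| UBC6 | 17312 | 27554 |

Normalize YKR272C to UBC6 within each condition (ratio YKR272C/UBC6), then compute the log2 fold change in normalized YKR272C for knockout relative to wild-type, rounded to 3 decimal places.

YKR272C/UBC6 (wild-type) = 595.6 / 17312 = 0.034404
YKR272C/UBC6 (knockout) = 2533 / 27554 = 0.091929
Fold change = 0.091929 / 0.034404 = 2.6720
log2(2.6720) = 1.4179

1.418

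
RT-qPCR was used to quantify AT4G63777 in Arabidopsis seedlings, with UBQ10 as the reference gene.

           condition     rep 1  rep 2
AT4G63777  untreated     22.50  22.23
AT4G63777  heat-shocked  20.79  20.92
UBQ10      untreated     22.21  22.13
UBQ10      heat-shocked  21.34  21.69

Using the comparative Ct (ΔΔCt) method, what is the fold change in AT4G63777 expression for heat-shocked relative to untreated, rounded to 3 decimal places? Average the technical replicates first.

Mean Ct: AT4G63777 untreated 22.365; AT4G63777 heat-shocked 20.855; UBQ10 untreated 22.170; UBQ10 heat-shocked 21.515
ΔCt(untreated) = 22.365 − 22.170 = 0.195
ΔCt(heat-shocked) = 20.855 − 21.515 = -0.660
ΔΔCt = -0.660 − 0.195 = -0.855
Fold change = 2^(−(-0.855)) = 2^0.855 = 1.8088

1.809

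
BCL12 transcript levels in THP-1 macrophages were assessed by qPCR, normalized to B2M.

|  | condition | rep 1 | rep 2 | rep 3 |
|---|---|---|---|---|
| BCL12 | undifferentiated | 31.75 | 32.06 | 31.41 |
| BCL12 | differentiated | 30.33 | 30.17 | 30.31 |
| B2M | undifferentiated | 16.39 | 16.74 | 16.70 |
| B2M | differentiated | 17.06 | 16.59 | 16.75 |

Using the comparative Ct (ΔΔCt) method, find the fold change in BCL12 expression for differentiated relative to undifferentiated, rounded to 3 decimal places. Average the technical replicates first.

3.160

Mean Ct: BCL12 undifferentiated 31.740; BCL12 differentiated 30.270; B2M undifferentiated 16.610; B2M differentiated 16.800
ΔCt(undifferentiated) = 31.740 − 16.610 = 15.130
ΔCt(differentiated) = 30.270 − 16.800 = 13.470
ΔΔCt = 13.470 − 15.130 = -1.660
Fold change = 2^(−(-1.660)) = 2^1.660 = 3.1602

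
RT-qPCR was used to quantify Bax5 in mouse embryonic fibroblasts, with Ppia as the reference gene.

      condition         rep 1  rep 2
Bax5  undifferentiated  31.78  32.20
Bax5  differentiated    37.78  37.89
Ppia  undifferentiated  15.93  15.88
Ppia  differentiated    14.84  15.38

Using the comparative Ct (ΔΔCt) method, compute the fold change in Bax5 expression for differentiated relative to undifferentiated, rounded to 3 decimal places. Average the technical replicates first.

Mean Ct: Bax5 undifferentiated 31.990; Bax5 differentiated 37.835; Ppia undifferentiated 15.905; Ppia differentiated 15.110
ΔCt(undifferentiated) = 31.990 − 15.905 = 16.085
ΔCt(differentiated) = 37.835 − 15.110 = 22.725
ΔΔCt = 22.725 − 16.085 = 6.640
Fold change = 2^(−6.640) = 0.0100

0.010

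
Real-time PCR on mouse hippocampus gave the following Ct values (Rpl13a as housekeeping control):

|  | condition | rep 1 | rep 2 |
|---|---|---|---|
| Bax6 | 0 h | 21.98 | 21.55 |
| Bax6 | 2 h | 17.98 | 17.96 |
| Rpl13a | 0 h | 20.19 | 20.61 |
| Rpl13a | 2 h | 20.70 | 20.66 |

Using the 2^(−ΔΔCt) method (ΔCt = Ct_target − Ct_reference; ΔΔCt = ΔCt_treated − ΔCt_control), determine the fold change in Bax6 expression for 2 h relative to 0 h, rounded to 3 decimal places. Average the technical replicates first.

16.854

Mean Ct: Bax6 0 h 21.765; Bax6 2 h 17.970; Rpl13a 0 h 20.400; Rpl13a 2 h 20.680
ΔCt(0 h) = 21.765 − 20.400 = 1.365
ΔCt(2 h) = 17.970 − 20.680 = -2.710
ΔΔCt = -2.710 − 1.365 = -4.075
Fold change = 2^(−(-4.075)) = 2^4.075 = 16.8538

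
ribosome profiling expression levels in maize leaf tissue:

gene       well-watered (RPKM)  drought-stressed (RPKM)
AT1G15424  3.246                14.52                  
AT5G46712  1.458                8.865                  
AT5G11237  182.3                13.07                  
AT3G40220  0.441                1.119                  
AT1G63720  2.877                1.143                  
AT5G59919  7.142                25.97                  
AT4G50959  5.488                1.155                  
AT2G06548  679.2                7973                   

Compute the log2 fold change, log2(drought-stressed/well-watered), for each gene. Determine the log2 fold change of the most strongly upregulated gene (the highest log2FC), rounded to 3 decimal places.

log2(14.52/3.246) = 2.161  (AT1G15424)
log2(8.865/1.458) = 2.604  (AT5G46712)
log2(13.07/182.3) = -3.802  (AT5G11237)
log2(1.119/0.441) = 1.343  (AT3G40220)
log2(1.143/2.877) = -1.332  (AT1G63720)
log2(25.97/7.142) = 1.862  (AT5G59919)
log2(1.155/5.488) = -2.248  (AT4G50959)
log2(7973/679.2) = 3.553  (AT2G06548)
AT2G06548 is most strongly upregulated.

3.553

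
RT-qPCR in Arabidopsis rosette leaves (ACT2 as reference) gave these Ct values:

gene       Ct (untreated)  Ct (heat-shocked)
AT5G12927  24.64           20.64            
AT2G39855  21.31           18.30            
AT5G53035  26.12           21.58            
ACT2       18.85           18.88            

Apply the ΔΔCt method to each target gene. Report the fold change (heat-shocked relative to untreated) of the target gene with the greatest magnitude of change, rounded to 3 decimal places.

AT5G12927: ΔΔCt = (20.64−18.88) − (24.64−18.85) = 1.76 − 5.79 = -4.03; fold change = 2^4.03 = 16.336
AT2G39855: ΔΔCt = (18.30−18.88) − (21.31−18.85) = -0.58 − 2.46 = -3.04; fold change = 2^3.04 = 8.225
AT5G53035: ΔΔCt = (21.58−18.88) − (26.12−18.85) = 2.70 − 7.27 = -4.57; fold change = 2^4.57 = 23.752
AT5G53035 has the largest |ΔΔCt| = 4.57.

23.752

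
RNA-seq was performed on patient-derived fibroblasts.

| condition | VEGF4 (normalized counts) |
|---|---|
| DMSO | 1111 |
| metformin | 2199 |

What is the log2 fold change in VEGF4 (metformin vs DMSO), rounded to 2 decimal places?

Fold change = 2199 / 1111 = 1.9793
log2(1.9793) = 0.985

0.98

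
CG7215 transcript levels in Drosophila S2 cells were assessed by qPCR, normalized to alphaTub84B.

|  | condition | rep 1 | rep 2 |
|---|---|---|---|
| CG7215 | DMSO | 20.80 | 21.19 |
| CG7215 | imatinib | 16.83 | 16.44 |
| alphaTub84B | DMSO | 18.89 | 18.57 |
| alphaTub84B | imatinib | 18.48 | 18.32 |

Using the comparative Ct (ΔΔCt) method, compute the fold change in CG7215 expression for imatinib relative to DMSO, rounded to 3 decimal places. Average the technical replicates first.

Mean Ct: CG7215 DMSO 20.995; CG7215 imatinib 16.635; alphaTub84B DMSO 18.730; alphaTub84B imatinib 18.400
ΔCt(DMSO) = 20.995 − 18.730 = 2.265
ΔCt(imatinib) = 16.635 − 18.400 = -1.765
ΔΔCt = -1.765 − 2.265 = -4.030
Fold change = 2^(−(-4.030)) = 2^4.030 = 16.3362

16.336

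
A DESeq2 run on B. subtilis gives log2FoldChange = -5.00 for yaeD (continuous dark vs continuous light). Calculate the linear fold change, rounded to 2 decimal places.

0.03

Fold change = 2^(-5.00) = 0.031
That is, yaeD drops to 3.1% of the continuous light level.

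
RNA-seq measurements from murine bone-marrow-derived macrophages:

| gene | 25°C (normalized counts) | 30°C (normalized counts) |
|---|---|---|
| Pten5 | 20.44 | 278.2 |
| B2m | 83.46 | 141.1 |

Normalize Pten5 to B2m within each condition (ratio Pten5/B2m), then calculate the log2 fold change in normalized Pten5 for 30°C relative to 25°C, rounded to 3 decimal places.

3.009

Pten5/B2m (25°C) = 20.44 / 83.46 = 0.24491
Pten5/B2m (30°C) = 278.2 / 141.1 = 1.9717
Fold change = 1.9717 / 0.24491 = 8.0506
log2(8.0506) = 3.0091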